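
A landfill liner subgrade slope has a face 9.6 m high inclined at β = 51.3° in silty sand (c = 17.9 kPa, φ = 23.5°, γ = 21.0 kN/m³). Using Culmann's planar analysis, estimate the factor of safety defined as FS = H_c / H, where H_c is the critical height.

FS = 2.20

H_c = (4c/γ) · sinβ cosφ / [1 − cos(β − φ)]
    = (4·17.9/21.0) · sin51.3°·cos23.5° / [1 − cos27.8°]
    = 3.410 · 0.7157 / 0.1154 = 21.14 m
FS = H_c / H = 21.14 / 9.6 = 2.202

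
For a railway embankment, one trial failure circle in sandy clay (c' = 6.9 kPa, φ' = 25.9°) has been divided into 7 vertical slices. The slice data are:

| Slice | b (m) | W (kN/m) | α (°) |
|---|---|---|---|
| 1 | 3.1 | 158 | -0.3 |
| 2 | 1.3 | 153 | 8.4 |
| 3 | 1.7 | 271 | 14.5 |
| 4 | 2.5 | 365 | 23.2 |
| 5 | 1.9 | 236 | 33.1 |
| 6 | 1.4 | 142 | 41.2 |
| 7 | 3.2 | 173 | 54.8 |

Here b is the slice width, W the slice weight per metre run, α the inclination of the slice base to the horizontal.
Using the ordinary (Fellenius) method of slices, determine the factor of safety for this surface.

FS = 1.28

Ordinary method of slices: FS = Σ[c'·Δl_i + (W_i cosα_i)·tanφ'] / Σ W_i sinα_i, with Δl_i = b_i / cosα_i.
Slice 1: Δl = 3.1/cos(-0.3°) = 3.100 m; N'_1 = 158·cos(-0.3°) = 158.0; c'Δl = 21.39; W sinα = -0.8
Slice 2: Δl = 1.3/cos8.4° = 1.314 m; N'_2 = 153·cos8.4° = 151.4; c'Δl = 9.07; W sinα = 22.4
Slice 3: Δl = 1.7/cos14.5° = 1.756 m; N'_3 = 271·cos14.5° = 262.4; c'Δl = 12.12; W sinα = 67.9
Slice 4: Δl = 2.5/cos23.2° = 2.720 m; N'_4 = 365·cos23.2° = 335.5; c'Δl = 18.77; W sinα = 143.8
Slice 5: Δl = 1.9/cos33.1° = 2.268 m; N'_5 = 236·cos33.1° = 197.7; c'Δl = 15.65; W sinα = 128.9
Slice 6: Δl = 1.4/cos41.2° = 1.861 m; N'_6 = 142·cos41.2° = 106.8; c'Δl = 12.84; W sinα = 93.5
Slice 7: Δl = 3.2/cos54.8° = 5.551 m; N'_7 = 173·cos54.8° = 99.7; c'Δl = 38.30; W sinα = 141.4
Σc'Δl = 128.1 kN/m; ΣN' = 1311.5 kN/m; ΣW sinα = 596.9 kN/m
Resisting = 128.1 + 1311.5·tan25.9° = 128.1 + 636.8 = 765.0 kN/m
FS = 765.0 / 596.9 = 1.281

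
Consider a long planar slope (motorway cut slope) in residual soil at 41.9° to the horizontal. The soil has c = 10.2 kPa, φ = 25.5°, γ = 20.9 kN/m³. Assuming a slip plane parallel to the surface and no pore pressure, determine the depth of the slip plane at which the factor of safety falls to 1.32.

Setting FS = 1.32 in FS = [c + γz cos²β tanφ] / [γz sinβ cosβ] and solving for z:
z = c / [γ cosβ (FS·sinβ − cosβ·tanφ)]
  = 10.2 / [20.9·cos41.9°·(1.32·sin41.9° − cos41.9°·tan25.5°)]
  = 10.2 / [20.9·0.7443·(1.32·0.6678 − 0.7443·0.4770)]
  = 10.2 / 8.1906 = 1.245 m

z = 1.25 m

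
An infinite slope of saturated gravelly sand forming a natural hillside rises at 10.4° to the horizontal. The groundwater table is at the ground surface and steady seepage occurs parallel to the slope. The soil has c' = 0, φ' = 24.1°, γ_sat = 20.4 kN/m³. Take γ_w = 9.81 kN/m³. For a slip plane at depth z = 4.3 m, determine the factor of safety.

With seepage parallel to the slope and the water table at the surface, the effective normal stress on the slip plane uses the buoyant unit weight γ' = γ_sat − γ_w while the driving shear stress uses γ_sat:
FS = [c' + γ' z cos²β tanφ'] / [γ_sat z sinβ cosβ]
(For c' = 0 this reduces to FS = (γ'/γ_sat)·tanφ'/tanβ.)
γ' = 20.4 − 9.81 = 10.59 kN/m³
Numerator = 0.0 + 10.59·4.3·cos²10.4°·tan24.1° = 0.0 + 10.59·4.3·0.9674·0.4473 = 19.706 kPa
Denominator = 20.4·4.3·sin10.4°·cos10.4° = 20.4·4.3·0.1805·0.9836 = 15.575 kPa
FS = 19.706 / 15.575 = 1.265

FS = 1.27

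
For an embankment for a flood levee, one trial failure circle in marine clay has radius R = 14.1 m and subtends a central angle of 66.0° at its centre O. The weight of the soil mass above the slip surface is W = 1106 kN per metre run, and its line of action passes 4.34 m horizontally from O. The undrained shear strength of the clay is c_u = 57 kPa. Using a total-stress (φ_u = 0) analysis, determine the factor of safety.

Taking moments about the centre O, the resisting moment is provided by the undrained shear strength acting along the arc:
Arc length L_a = R·θ = 14.1·(66.0°·π/180) = 14.1·1.1519 = 16.24 m
M_R = c_u·L_a·R = 57·16.24·14.1 = 13053.7 kN·m/m
M_D = W·d = 1106·4.34 = 4800.0 kN·m/m
FS = M_R / M_D = 13053.7 / 4800.0 = 2.720

FS = 2.72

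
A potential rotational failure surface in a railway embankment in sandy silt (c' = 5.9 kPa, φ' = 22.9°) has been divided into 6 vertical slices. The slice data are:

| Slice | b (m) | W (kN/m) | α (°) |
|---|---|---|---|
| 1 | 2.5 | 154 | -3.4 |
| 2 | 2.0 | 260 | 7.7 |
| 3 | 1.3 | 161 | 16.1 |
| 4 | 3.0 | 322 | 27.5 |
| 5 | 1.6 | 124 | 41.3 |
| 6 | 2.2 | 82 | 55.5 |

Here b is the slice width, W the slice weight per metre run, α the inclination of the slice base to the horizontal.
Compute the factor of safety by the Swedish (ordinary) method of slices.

FS = 1.38

Ordinary method of slices: FS = Σ[c'·Δl_i + (W_i cosα_i)·tanφ'] / Σ W_i sinα_i, with Δl_i = b_i / cosα_i.
Slice 1: Δl = 2.5/cos(-3.4°) = 2.504 m; N'_1 = 154·cos(-3.4°) = 153.7; c'Δl = 14.78; W sinα = -9.1
Slice 2: Δl = 2.0/cos7.7° = 2.018 m; N'_2 = 260·cos7.7° = 257.7; c'Δl = 11.91; W sinα = 34.8
Slice 3: Δl = 1.3/cos16.1° = 1.353 m; N'_3 = 161·cos16.1° = 154.7; c'Δl = 7.98; W sinα = 44.6
Slice 4: Δl = 3.0/cos27.5° = 3.382 m; N'_4 = 322·cos27.5° = 285.6; c'Δl = 19.95; W sinα = 148.7
Slice 5: Δl = 1.6/cos41.3° = 2.130 m; N'_5 = 124·cos41.3° = 93.2; c'Δl = 12.57; W sinα = 81.8
Slice 6: Δl = 2.2/cos55.5° = 3.884 m; N'_6 = 82·cos55.5° = 46.4; c'Δl = 22.92; W sinα = 67.6
Σc'Δl = 90.1 kN/m; ΣN' = 991.3 kN/m; ΣW sinα = 368.5 kN/m
Resisting = 90.1 + 991.3·tan22.9° = 90.1 + 418.7 = 508.8 kN/m
FS = 508.8 / 368.5 = 1.381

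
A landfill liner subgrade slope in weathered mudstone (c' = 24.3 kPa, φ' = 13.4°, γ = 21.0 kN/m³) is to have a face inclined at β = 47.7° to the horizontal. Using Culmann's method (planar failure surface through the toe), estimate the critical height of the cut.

H_c = 19.15 m

Culmann's analysis gives the critical failure plane at α_cr = (β + φ')/2 = (47.7 + 13.4)/2 = 30.6°, and the critical height
H_c = (4c'/γ) · sinβ cosφ' / [1 − cos(β − φ')]
    = (4·24.3/21.0) · sin47.7°·cos13.4° / [1 − cos(34.3°)]
    = 4.629 · 0.7396·0.9728 / [1 − 0.8261]
    = 4.629 · 0.7195 / 0.1739
    = 19.15 m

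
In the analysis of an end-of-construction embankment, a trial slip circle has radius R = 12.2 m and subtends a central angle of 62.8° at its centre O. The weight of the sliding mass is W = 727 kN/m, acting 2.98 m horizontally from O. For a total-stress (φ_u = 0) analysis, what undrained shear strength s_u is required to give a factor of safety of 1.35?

FS = s_u·L_a·R / (W·d), so s_u = FS·W·d / (L_a·R).
Arc length L_a = R·θ = 12.2·(62.8°·π/180) = 12.2·1.0961 = 13.37 m
s_u = 1.35·727·2.98 / (13.37·12.2) = 2924.7 / 163.14 = 17.93 kPa

s_u = 17.9 kPa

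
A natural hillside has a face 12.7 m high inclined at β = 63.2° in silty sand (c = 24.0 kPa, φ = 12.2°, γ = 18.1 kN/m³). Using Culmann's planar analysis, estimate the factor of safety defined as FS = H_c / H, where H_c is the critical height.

FS = 0.98

H_c = (4c/γ) · sinβ cosφ / [1 − cos(β − φ)]
    = (4·24.0/18.1) · sin63.2°·cos12.2° / [1 − cos51.0°]
    = 5.304 · 0.8724 / 0.3707 = 12.48 m
FS = H_c / H = 12.48 / 12.7 = 0.983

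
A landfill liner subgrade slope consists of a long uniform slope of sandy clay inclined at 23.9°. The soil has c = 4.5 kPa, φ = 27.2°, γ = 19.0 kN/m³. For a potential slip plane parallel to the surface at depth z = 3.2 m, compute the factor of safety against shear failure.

FS = 1.36

For an infinite slope with a slip plane parallel to the surface (no pore pressure): FS = [c + γz cos²β tanφ] / [γz sinβ cosβ].
γz = 19.0·3.2 = 60.80 kN/m²
Numerator = 4.5 + 60.80·cos²23.9°·tan27.2° = 4.5 + 60.80·0.8359·0.5139 = 30.618 kPa
Denominator = 60.80·sin23.9°·cos23.9° = 60.80·0.4051·0.9143 = 22.520 kPa
FS = 30.618 / 22.520 = 1.360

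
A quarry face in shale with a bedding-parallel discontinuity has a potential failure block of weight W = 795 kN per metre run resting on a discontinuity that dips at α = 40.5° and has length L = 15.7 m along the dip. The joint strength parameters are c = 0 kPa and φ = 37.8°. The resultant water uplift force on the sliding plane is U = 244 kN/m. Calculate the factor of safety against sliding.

FS = 0.54

Resolving the block weight along and normal to the plane and applying the Mohr–Coulomb strength on the joint:
N' = W cosα − U = 795·cos40.5° − 244 = 360.5 kN/m
Driving force T = W sinα = 795·sin40.5° = 516.3 kN/m
Resisting force R = c·L + N'·tanφ = 0·15.7 + 360.5·tan37.8° = 0.0 + 279.7 = 279.7 kN/m
FS = R / T = 279.7 / 516.3 = 0.542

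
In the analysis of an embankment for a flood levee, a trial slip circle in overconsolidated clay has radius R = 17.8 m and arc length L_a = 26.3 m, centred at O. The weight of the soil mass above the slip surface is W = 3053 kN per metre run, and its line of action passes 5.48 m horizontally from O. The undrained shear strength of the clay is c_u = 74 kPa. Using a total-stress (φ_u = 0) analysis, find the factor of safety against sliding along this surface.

FS = 2.07

Taking moments about the centre O, the resisting moment is provided by the undrained shear strength acting along the arc:
M_R = c_u·L_a·R = 74·26.30·17.8 = 34642.4 kN·m/m
M_D = W·d = 3053·5.48 = 16730.4 kN·m/m
FS = M_R / M_D = 34642.4 / 16730.4 = 2.071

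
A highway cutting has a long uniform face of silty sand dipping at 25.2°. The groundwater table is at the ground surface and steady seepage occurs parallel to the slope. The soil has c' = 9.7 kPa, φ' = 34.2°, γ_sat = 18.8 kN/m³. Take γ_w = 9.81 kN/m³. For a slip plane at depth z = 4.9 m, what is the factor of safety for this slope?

With seepage parallel to the slope and the water table at the surface, the effective normal stress on the slip plane uses the buoyant unit weight γ' = γ_sat − γ_w while the driving shear stress uses γ_sat:
FS = [c' + γ' z cos²β tanφ'] / [γ_sat z sinβ cosβ]
γ' = 18.8 − 9.81 = 8.99 kN/m³
Numerator = 9.7 + 8.99·4.9·cos²25.2°·tan34.2° = 9.7 + 8.99·4.9·0.8187·0.6796 = 34.210 kPa
Denominator = 18.8·4.9·sin25.2°·cos25.2° = 18.8·4.9·0.4258·0.9048 = 35.490 kPa
FS = 34.210 / 35.490 = 0.964

FS = 0.96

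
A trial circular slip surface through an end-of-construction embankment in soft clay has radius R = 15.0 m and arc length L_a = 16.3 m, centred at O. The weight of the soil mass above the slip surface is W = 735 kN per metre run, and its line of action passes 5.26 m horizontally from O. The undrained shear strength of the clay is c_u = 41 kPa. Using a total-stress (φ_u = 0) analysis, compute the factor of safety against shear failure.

Taking moments about the centre O, the resisting moment is provided by the undrained shear strength acting along the arc:
M_R = c_u·L_a·R = 41·16.30·15.0 = 10024.5 kN·m/m
M_D = W·d = 735·5.26 = 3866.1 kN·m/m
FS = M_R / M_D = 10024.5 / 3866.1 = 2.593

FS = 2.59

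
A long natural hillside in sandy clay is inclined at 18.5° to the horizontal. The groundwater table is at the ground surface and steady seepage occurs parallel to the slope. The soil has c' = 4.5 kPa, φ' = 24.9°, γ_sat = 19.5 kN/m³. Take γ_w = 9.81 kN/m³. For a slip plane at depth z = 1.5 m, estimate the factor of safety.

With seepage parallel to the slope and the water table at the surface, the effective normal stress on the slip plane uses the buoyant unit weight γ' = γ_sat − γ_w while the driving shear stress uses γ_sat:
FS = [c' + γ' z cos²β tanφ'] / [γ_sat z sinβ cosβ]
γ' = 19.5 − 9.81 = 9.69 kN/m³
Numerator = 4.5 + 9.69·1.5·cos²18.5°·tan24.9° = 4.5 + 9.69·1.5·0.8993·0.4642 = 10.568 kPa
Denominator = 19.5·1.5·sin18.5°·cos18.5° = 19.5·1.5·0.3173·0.9483 = 8.802 kPa
FS = 10.568 / 8.802 = 1.201

FS = 1.20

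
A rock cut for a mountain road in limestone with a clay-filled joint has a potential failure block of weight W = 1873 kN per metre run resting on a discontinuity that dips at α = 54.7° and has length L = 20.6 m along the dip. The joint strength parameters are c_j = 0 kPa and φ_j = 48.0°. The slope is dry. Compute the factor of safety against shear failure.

FS = 0.79

Resolving the block weight along and normal to the plane and applying the Mohr–Coulomb strength on the joint:
N' = W cosα = 1873·cos54.7° = 1082.3 kN/m
Driving force T = W sinα = 1873·sin54.7° = 1528.6 kN/m
Resisting force R = c_j·L + N'·tanφ_j = 0·20.6 + 1082.3·tan48.0° = 0.0 + 1202.0 = 1202.0 kN/m
FS = R / T = 1202.0 / 1528.6 = 0.786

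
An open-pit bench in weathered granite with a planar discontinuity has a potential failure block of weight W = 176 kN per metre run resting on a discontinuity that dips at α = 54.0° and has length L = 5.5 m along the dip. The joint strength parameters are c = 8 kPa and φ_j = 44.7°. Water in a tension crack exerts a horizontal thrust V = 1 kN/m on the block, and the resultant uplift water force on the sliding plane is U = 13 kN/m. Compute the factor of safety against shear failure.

Resolving the block weight along and normal to the plane and applying the Mohr–Coulomb strength on the joint:
N' = W cosα − U − V sinα = 176·cos54.0° − 13 − 1·sin54.0° = 89.6 kN/m
Driving force T = W sinα + V cosα = 176·sin54.0° + 1·cos54.0° = 143.0 kN/m
Resisting force R = c·L + N'·tanφ_j = 8·5.5 + 89.6·tan44.7° = 44.0 + 88.7 = 132.7 kN/m
FS = R / T = 132.7 / 143.0 = 0.928

FS = 0.93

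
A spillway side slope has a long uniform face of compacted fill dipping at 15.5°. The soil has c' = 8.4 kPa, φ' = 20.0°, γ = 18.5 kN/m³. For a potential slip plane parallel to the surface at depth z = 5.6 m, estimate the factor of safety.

FS = 1.63

For an infinite slope with a slip plane parallel to the surface (no pore pressure): FS = [c' + γz cos²β tanφ'] / [γz sinβ cosβ].
γz = 18.5·5.6 = 103.60 kN/m²
Numerator = 8.4 + 103.60·cos²15.5°·tan20.0° = 8.4 + 103.60·0.9286·0.3640 = 43.414 kPa
Denominator = 103.60·sin15.5°·cos15.5° = 103.60·0.2672·0.9636 = 26.679 kPa
FS = 43.414 / 26.679 = 1.627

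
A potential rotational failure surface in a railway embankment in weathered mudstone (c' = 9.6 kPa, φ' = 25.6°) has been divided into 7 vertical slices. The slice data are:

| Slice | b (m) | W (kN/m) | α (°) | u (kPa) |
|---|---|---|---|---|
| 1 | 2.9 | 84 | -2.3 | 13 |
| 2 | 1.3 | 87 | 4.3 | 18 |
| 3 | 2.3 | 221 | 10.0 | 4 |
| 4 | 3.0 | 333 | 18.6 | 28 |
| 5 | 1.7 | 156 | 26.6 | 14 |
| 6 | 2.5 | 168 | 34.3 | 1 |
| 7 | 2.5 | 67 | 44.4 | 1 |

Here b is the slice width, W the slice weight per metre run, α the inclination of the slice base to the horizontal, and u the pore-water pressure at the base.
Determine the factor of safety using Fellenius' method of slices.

FS = 1.60

Ordinary method of slices: FS = Σ[c'·Δl_i + (W_i cosα_i − u_i·Δl_i)·tanφ'] / Σ W_i sinα_i, with Δl_i = b_i / cosα_i.
Slice 1: Δl = 2.9/cos(-2.3°) = 2.902 m; N'_1 = 84·cos(-2.3°) − 13·2.902 = 46.2; c'Δl = 27.86; W sinα = -3.4
Slice 2: Δl = 1.3/cos4.3° = 1.304 m; N'_2 = 87·cos4.3° − 18·1.304 = 63.3; c'Δl = 12.52; W sinα = 6.5
Slice 3: Δl = 2.3/cos10.0° = 2.335 m; N'_3 = 221·cos10.0° − 4·2.335 = 208.3; c'Δl = 22.42; W sinα = 38.4
Slice 4: Δl = 3.0/cos18.6° = 3.165 m; N'_4 = 333·cos18.6° − 28·3.165 = 227.0; c'Δl = 30.39; W sinα = 106.2
Slice 5: Δl = 1.7/cos26.6° = 1.901 m; N'_5 = 156·cos26.6° − 14·1.901 = 112.9; c'Δl = 18.25; W sinα = 69.9
Slice 6: Δl = 2.5/cos34.3° = 3.026 m; N'_6 = 168·cos34.3° − 1·3.026 = 135.8; c'Δl = 29.05; W sinα = 94.7
Slice 7: Δl = 2.5/cos44.4° = 3.499 m; N'_7 = 67·cos44.4° − 1·3.499 = 44.4; c'Δl = 33.59; W sinα = 46.9
Σc'Δl = 174.1 kN/m; ΣN' = 837.8 kN/m; ΣW sinα = 359.1 kN/m
Resisting = 174.1 + 837.8·tan25.6° = 174.1 + 401.4 = 575.5 kN/m
FS = 575.5 / 359.1 = 1.602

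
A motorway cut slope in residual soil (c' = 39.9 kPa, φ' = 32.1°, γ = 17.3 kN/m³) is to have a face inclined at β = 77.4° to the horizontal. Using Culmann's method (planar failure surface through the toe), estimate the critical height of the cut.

H_c = 25.71 m

Culmann's analysis gives the critical failure plane at α_cr = (β + φ')/2 = (77.4 + 32.1)/2 = 54.8°, and the critical height
H_c = (4c'/γ) · sinβ cosφ' / [1 − cos(β − φ')]
    = (4·39.9/17.3) · sin77.4°·cos32.1° / [1 − cos(45.3°)]
    = 9.225 · 0.9759·0.8471 / [1 − 0.7034]
    = 9.225 · 0.8267 / 0.2966
    = 25.71 m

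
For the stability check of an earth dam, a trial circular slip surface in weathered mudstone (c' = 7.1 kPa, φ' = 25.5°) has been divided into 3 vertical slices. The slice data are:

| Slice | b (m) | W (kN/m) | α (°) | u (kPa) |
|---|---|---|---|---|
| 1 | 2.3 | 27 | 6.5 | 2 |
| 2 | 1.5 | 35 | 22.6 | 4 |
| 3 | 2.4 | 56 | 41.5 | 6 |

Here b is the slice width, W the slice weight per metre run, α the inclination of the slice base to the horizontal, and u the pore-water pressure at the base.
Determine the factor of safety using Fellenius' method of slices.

FS = 1.58

Ordinary method of slices: FS = Σ[c'·Δl_i + (W_i cosα_i − u_i·Δl_i)·tanφ'] / Σ W_i sinα_i, with Δl_i = b_i / cosα_i.
Slice 1: Δl = 2.3/cos6.5° = 2.315 m; N'_1 = 27·cos6.5° − 2·2.315 = 22.2; c'Δl = 16.44; W sinα = 3.1
Slice 2: Δl = 1.5/cos22.6° = 1.625 m; N'_2 = 35·cos22.6° − 4·1.625 = 25.8; c'Δl = 11.54; W sinα = 13.5
Slice 3: Δl = 2.4/cos41.5° = 3.204 m; N'_3 = 56·cos41.5° − 6·3.204 = 22.7; c'Δl = 22.75; W sinα = 37.1
Σc'Δl = 50.7 kN/m; ΣN' = 70.7 kN/m; ΣW sinα = 53.6 kN/m
Resisting = 50.7 + 70.7·tan25.5° = 50.7 + 33.7 = 84.5 kN/m
FS = 84.5 / 53.6 = 1.575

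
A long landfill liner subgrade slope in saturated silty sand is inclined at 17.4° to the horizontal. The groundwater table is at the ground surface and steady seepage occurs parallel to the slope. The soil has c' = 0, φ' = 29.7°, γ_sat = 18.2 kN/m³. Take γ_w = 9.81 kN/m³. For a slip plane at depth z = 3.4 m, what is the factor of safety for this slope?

FS = 0.84

With seepage parallel to the slope and the water table at the surface, the effective normal stress on the slip plane uses the buoyant unit weight γ' = γ_sat − γ_w while the driving shear stress uses γ_sat:
FS = [c' + γ' z cos²β tanφ'] / [γ_sat z sinβ cosβ]
(For c' = 0 this reduces to FS = (γ'/γ_sat)·tanφ'/tanβ.)
γ' = 18.2 − 9.81 = 8.39 kN/m³
Numerator = 0.0 + 8.39·3.4·cos²17.4°·tan29.7° = 0.0 + 8.39·3.4·0.9106·0.5704 = 14.816 kPa
Denominator = 18.2·3.4·sin17.4°·cos17.4° = 18.2·3.4·0.2990·0.9542 = 17.658 kPa
FS = 14.816 / 17.658 = 0.839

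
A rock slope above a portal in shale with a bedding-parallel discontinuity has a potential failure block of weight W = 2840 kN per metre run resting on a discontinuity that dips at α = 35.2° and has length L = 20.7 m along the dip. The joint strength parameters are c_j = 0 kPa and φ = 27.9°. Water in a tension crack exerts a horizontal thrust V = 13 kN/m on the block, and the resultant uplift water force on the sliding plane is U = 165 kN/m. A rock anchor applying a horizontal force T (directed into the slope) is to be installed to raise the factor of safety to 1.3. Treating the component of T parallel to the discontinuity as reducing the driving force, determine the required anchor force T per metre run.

Resolving forces along and normal to the sliding plane, with the horizontal anchor force T adding T·sinα to the effective normal force and T·cosα acting up the plane against the driving force:
FS = [c_jL + (W cosα − U − V sinα + T sinα) tanφ] / [W sinα + V cosα − T cosα]
Without the anchor: N' = 2148.2 kN/m, driving T_d = 1647.7 kN/m, resisting R = 0·20.7 + 2148.2·tan27.9° = 1137.4 kN/m, FS = 0.69.
Setting FS = 1.3 and solving for T:
1.3·(1647.7 − T cos35.2°) = 1137.4 + T sin35.2°·tan27.9°
T·(sin35.2°·tan27.9° + 1.3·cos35.2°) = 1.3·1647.7 − 1137.4
T·(0.5764·0.5295 + 1.3·0.8171) = 2142.0 − 1137.4 = 1004.6
T·1.3675 = 1004.6
T = 734.6 kN/m

T = 735 kN/m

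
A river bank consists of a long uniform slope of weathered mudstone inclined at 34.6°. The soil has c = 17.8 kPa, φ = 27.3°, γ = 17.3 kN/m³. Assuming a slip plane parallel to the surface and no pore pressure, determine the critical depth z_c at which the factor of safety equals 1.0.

z_c = 8.74 m

Setting FS = 1.00 in FS = [c + γz cos²β tanφ] / [γz sinβ cosβ] and solving for z:
z = c / [γ cosβ (FS·sinβ − cosβ·tanφ)]
  = 17.8 / [17.3·cos34.6°·(1.00·sin34.6° − cos34.6°·tan27.3°)]
  = 17.8 / [17.3·0.8231·(1.00·0.5678 − 0.8231·0.5161)]
  = 17.8 / 2.0362 = 8.742 m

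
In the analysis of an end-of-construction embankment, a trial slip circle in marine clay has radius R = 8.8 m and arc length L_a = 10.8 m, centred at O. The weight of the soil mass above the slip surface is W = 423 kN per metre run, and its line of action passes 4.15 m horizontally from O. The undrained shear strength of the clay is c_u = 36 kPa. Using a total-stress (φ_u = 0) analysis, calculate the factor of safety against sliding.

Taking moments about the centre O, the resisting moment is provided by the undrained shear strength acting along the arc:
M_R = c_u·L_a·R = 36·10.80·8.8 = 3421.4 kN·m/m
M_D = W·d = 423·4.15 = 1755.5 kN·m/m
FS = M_R / M_D = 3421.4 / 1755.5 = 1.949

FS = 1.95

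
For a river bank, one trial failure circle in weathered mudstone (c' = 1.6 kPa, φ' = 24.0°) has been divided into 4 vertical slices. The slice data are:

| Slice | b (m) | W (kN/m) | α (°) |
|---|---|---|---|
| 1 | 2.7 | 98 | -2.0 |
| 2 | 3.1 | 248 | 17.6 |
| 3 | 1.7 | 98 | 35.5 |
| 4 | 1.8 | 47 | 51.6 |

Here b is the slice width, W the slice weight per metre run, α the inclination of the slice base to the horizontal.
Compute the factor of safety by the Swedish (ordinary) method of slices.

Ordinary method of slices: FS = Σ[c'·Δl_i + (W_i cosα_i)·tanφ'] / Σ W_i sinα_i, with Δl_i = b_i / cosα_i.
Slice 1: Δl = 2.7/cos(-2.0°) = 2.702 m; N'_1 = 98·cos(-2.0°) = 97.9; c'Δl = 4.32; W sinα = -3.4
Slice 2: Δl = 3.1/cos17.6° = 3.252 m; N'_2 = 248·cos17.6° = 236.4; c'Δl = 5.20; W sinα = 75.0
Slice 3: Δl = 1.7/cos35.5° = 2.088 m; N'_3 = 98·cos35.5° = 79.8; c'Δl = 3.34; W sinα = 56.9
Slice 4: Δl = 1.8/cos51.6° = 2.898 m; N'_4 = 47·cos51.6° = 29.2; c'Δl = 4.64; W sinα = 36.8
Σc'Δl = 17.5 kN/m; ΣN' = 443.3 kN/m; ΣW sinα = 165.3 kN/m
Resisting = 17.5 + 443.3·tan24.0° = 17.5 + 197.4 = 214.9 kN/m
FS = 214.9 / 165.3 = 1.300

FS = 1.30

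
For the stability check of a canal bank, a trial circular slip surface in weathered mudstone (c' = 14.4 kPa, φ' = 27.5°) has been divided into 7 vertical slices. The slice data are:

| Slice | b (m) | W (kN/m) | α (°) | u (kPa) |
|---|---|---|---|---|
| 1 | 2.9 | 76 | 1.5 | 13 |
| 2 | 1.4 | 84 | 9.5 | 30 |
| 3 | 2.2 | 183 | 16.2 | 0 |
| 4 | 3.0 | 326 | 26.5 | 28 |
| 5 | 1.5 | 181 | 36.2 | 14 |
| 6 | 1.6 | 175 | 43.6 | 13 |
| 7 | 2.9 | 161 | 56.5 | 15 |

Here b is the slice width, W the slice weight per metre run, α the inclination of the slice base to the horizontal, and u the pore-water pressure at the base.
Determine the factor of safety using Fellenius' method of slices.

FS = 1.10

Ordinary method of slices: FS = Σ[c'·Δl_i + (W_i cosα_i − u_i·Δl_i)·tanφ'] / Σ W_i sinα_i, with Δl_i = b_i / cosα_i.
Slice 1: Δl = 2.9/cos1.5° = 2.901 m; N'_1 = 76·cos1.5° − 13·2.901 = 38.3; c'Δl = 41.77; W sinα = 2.0
Slice 2: Δl = 1.4/cos9.5° = 1.419 m; N'_2 = 84·cos9.5° − 30·1.419 = 40.3; c'Δl = 20.44; W sinα = 13.9
Slice 3: Δl = 2.2/cos16.2° = 2.291 m; N'_3 = 183·cos16.2° − 0·2.291 = 175.7; c'Δl = 32.99; W sinα = 51.1
Slice 4: Δl = 3.0/cos26.5° = 3.352 m; N'_4 = 326·cos26.5° − 28·3.352 = 197.9; c'Δl = 48.27; W sinα = 145.5
Slice 5: Δl = 1.5/cos36.2° = 1.859 m; N'_5 = 181·cos36.2° − 14·1.859 = 120.0; c'Δl = 26.77; W sinα = 106.9
Slice 6: Δl = 1.6/cos43.6° = 2.209 m; N'_6 = 175·cos43.6° − 13·2.209 = 98.0; c'Δl = 31.82; W sinα = 120.7
Slice 7: Δl = 2.9/cos56.5° = 5.254 m; N'_7 = 161·cos56.5° − 15·5.254 = 10.0; c'Δl = 75.66; W sinα = 134.3
Σc'Δl = 277.7 kN/m; ΣN' = 680.2 kN/m; ΣW sinα = 574.2 kN/m
Resisting = 277.7 + 680.2·tan27.5° = 277.7 + 354.1 = 631.8 kN/m
FS = 631.8 / 574.2 = 1.100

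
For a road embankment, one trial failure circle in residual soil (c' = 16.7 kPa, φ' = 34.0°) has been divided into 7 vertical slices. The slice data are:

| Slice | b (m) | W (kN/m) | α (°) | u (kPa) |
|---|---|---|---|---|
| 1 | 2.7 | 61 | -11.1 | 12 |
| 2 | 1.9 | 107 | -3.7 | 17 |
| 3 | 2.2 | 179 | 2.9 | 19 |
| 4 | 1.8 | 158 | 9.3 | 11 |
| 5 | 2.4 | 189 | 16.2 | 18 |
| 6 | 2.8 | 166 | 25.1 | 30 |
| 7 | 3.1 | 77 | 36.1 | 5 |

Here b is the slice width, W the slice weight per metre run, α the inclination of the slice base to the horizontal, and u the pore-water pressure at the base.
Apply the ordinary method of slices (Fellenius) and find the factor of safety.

FS = 3.87

Ordinary method of slices: FS = Σ[c'·Δl_i + (W_i cosα_i − u_i·Δl_i)·tanφ'] / Σ W_i sinα_i, with Δl_i = b_i / cosα_i.
Slice 1: Δl = 2.7/cos(-11.1°) = 2.751 m; N'_1 = 61·cos(-11.1°) − 12·2.751 = 26.8; c'Δl = 45.95; W sinα = -11.7
Slice 2: Δl = 1.9/cos(-3.7°) = 1.904 m; N'_2 = 107·cos(-3.7°) − 17·1.904 = 74.4; c'Δl = 31.80; W sinα = -6.9
Slice 3: Δl = 2.2/cos2.9° = 2.203 m; N'_3 = 179·cos2.9° − 19·2.203 = 136.9; c'Δl = 36.79; W sinα = 9.1
Slice 4: Δl = 1.8/cos9.3° = 1.824 m; N'_4 = 158·cos9.3° − 11·1.824 = 135.9; c'Δl = 30.46; W sinα = 25.5
Slice 5: Δl = 2.4/cos16.2° = 2.499 m; N'_5 = 189·cos16.2° − 18·2.499 = 136.5; c'Δl = 41.74; W sinα = 52.7
Slice 6: Δl = 2.8/cos25.1° = 3.092 m; N'_6 = 166·cos25.1° − 30·3.092 = 57.6; c'Δl = 51.64; W sinα = 70.4
Slice 7: Δl = 3.1/cos36.1° = 3.837 m; N'_7 = 77·cos36.1° − 5·3.837 = 43.0; c'Δl = 64.07; W sinα = 45.4
Σc'Δl = 302.4 kN/m; ΣN' = 611.1 kN/m; ΣW sinα = 184.5 kN/m
Resisting = 302.4 + 611.1·tan34.0° = 302.4 + 412.2 = 714.7 kN/m
FS = 714.7 / 184.5 = 3.874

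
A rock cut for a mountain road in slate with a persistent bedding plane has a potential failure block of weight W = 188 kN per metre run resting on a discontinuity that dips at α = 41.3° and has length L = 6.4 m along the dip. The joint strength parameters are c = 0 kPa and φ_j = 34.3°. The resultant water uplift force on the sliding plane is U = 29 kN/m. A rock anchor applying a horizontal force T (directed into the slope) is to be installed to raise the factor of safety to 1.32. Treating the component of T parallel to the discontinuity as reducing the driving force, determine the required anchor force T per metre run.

T = 60 kN/m

Resolving forces along and normal to the sliding plane, with the horizontal anchor force T adding T·sinα to the effective normal force and T·cosα acting up the plane against the driving force:
FS = [cL + (W cosα − U + T sinα) tanφ_j] / [W sinα − T cosα]
Without the anchor: N' = 112.2 kN/m, driving T_d = 124.1 kN/m, resisting R = 0·6.4 + 112.2·tan34.3° = 76.6 kN/m, FS = 0.62.
Setting FS = 1.32 and solving for T:
1.32·(124.1 − T cos41.3°) = 76.6 + T sin41.3°·tan34.3°
T·(sin41.3°·tan34.3° + 1.32·cos41.3°) = 1.32·124.1 − 76.6
T·(0.6600·0.6822 + 1.32·0.7513) = 163.8 − 76.6 = 87.2
T·1.4419 = 87.2
T = 60.5 kN/m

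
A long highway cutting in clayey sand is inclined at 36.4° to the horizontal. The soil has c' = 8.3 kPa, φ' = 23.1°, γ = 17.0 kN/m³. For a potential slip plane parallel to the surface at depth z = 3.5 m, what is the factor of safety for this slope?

FS = 0.87

For an infinite slope with a slip plane parallel to the surface (no pore pressure): FS = [c' + γz cos²β tanφ'] / [γz sinβ cosβ].
γz = 17.0·3.5 = 59.50 kN/m²
Numerator = 8.3 + 59.50·cos²36.4°·tan23.1° = 8.3 + 59.50·0.6479·0.4265 = 24.742 kPa
Denominator = 59.50·sin36.4°·cos36.4° = 59.50·0.5934·0.8049 = 28.420 kPa
FS = 24.742 / 28.420 = 0.871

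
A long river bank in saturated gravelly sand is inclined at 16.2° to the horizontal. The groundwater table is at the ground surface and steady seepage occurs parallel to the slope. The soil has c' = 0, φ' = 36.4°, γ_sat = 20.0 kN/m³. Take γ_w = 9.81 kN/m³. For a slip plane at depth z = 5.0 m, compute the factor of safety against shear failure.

With seepage parallel to the slope and the water table at the surface, the effective normal stress on the slip plane uses the buoyant unit weight γ' = γ_sat − γ_w while the driving shear stress uses γ_sat:
FS = [c' + γ' z cos²β tanφ'] / [γ_sat z sinβ cosβ]
(For c' = 0 this reduces to FS = (γ'/γ_sat)·tanφ'/tanβ.)
γ' = 20.0 − 9.81 = 10.19 kN/m³
Numerator = 0.0 + 10.19·5.0·cos²16.2°·tan36.4° = 0.0 + 10.19·5.0·0.9222·0.7373 = 34.640 kPa
Denominator = 20.0·5.0·sin16.2°·cos16.2° = 20.0·5.0·0.2790·0.9603 = 26.791 kPa
FS = 34.640 / 26.791 = 1.293

FS = 1.29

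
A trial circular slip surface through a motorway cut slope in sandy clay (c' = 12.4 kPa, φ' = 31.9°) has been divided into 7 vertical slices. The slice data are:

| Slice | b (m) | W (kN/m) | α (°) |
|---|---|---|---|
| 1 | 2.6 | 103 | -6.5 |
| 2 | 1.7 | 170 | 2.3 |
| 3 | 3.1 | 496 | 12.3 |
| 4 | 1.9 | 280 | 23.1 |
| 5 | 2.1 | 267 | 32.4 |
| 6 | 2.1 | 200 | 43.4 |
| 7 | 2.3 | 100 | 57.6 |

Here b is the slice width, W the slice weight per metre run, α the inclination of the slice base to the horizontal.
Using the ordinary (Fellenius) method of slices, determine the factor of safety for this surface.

FS = 1.97

Ordinary method of slices: FS = Σ[c'·Δl_i + (W_i cosα_i)·tanφ'] / Σ W_i sinα_i, with Δl_i = b_i / cosα_i.
Slice 1: Δl = 2.6/cos(-6.5°) = 2.617 m; N'_1 = 103·cos(-6.5°) = 102.3; c'Δl = 32.45; W sinα = -11.7
Slice 2: Δl = 1.7/cos2.3° = 1.701 m; N'_2 = 170·cos2.3° = 169.9; c'Δl = 21.10; W sinα = 6.8
Slice 3: Δl = 3.1/cos12.3° = 3.173 m; N'_3 = 496·cos12.3° = 484.6; c'Δl = 39.34; W sinα = 105.7
Slice 4: Δl = 1.9/cos23.1° = 2.066 m; N'_4 = 280·cos23.1° = 257.6; c'Δl = 25.61; W sinα = 109.9
Slice 5: Δl = 2.1/cos32.4° = 2.487 m; N'_5 = 267·cos32.4° = 225.4; c'Δl = 30.84; W sinα = 143.1
Slice 6: Δl = 2.1/cos43.4° = 2.890 m; N'_6 = 200·cos43.4° = 145.3; c'Δl = 35.84; W sinα = 137.4
Slice 7: Δl = 2.3/cos57.6° = 4.292 m; N'_7 = 100·cos57.6° = 53.6; c'Δl = 53.23; W sinα = 84.4
Σc'Δl = 238.4 kN/m; ΣN' = 1438.7 kN/m; ΣW sinα = 575.6 kN/m
Resisting = 238.4 + 1438.7·tan31.9° = 238.4 + 895.5 = 1133.9 kN/m
FS = 1133.9 / 575.6 = 1.970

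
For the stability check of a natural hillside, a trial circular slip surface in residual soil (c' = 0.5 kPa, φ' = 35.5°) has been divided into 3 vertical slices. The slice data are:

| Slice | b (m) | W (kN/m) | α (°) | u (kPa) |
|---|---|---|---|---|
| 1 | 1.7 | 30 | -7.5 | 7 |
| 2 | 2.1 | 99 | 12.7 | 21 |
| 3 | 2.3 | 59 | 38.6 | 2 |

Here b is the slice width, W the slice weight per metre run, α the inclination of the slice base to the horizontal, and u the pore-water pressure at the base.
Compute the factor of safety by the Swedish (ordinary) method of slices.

FS = 1.49

Ordinary method of slices: FS = Σ[c'·Δl_i + (W_i cosα_i − u_i·Δl_i)·tanφ'] / Σ W_i sinα_i, with Δl_i = b_i / cosα_i.
Slice 1: Δl = 1.7/cos(-7.5°) = 1.715 m; N'_1 = 30·cos(-7.5°) − 7·1.715 = 17.7; c'Δl = 0.86; W sinα = -3.9
Slice 2: Δl = 2.1/cos12.7° = 2.153 m; N'_2 = 99·cos12.7° − 21·2.153 = 51.4; c'Δl = 1.08; W sinα = 21.8
Slice 3: Δl = 2.3/cos38.6° = 2.943 m; N'_3 = 59·cos38.6° − 2·2.943 = 40.2; c'Δl = 1.47; W sinα = 36.8
Σc'Δl = 3.4 kN/m; ΣN' = 109.3 kN/m; ΣW sinα = 54.7 kN/m
Resisting = 3.4 + 109.3·tan35.5° = 3.4 + 78.0 = 81.4 kN/m
FS = 81.4 / 54.7 = 1.489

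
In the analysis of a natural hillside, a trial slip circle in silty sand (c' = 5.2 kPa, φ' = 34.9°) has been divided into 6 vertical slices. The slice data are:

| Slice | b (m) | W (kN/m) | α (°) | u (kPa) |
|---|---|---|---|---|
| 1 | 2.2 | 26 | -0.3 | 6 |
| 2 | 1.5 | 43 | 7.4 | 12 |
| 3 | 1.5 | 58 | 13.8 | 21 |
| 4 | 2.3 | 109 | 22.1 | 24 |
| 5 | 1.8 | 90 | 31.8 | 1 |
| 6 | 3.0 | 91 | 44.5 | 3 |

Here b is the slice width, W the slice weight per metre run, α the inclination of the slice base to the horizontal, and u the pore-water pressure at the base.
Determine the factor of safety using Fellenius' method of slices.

FS = 1.36

Ordinary method of slices: FS = Σ[c'·Δl_i + (W_i cosα_i − u_i·Δl_i)·tanφ'] / Σ W_i sinα_i, with Δl_i = b_i / cosα_i.
Slice 1: Δl = 2.2/cos(-0.3°) = 2.200 m; N'_1 = 26·cos(-0.3°) − 6·2.200 = 12.8; c'Δl = 11.44; W sinα = -0.1
Slice 2: Δl = 1.5/cos7.4° = 1.513 m; N'_2 = 43·cos7.4° − 12·1.513 = 24.5; c'Δl = 7.87; W sinα = 5.5
Slice 3: Δl = 1.5/cos13.8° = 1.545 m; N'_3 = 58·cos13.8° − 21·1.545 = 23.9; c'Δl = 8.03; W sinα = 13.8
Slice 4: Δl = 2.3/cos22.1° = 2.482 m; N'_4 = 109·cos22.1° − 24·2.482 = 41.4; c'Δl = 12.91; W sinα = 41.0
Slice 5: Δl = 1.8/cos31.8° = 2.118 m; N'_5 = 90·cos31.8° − 1·2.118 = 74.4; c'Δl = 11.01; W sinα = 47.4
Slice 6: Δl = 3.0/cos44.5° = 4.206 m; N'_6 = 91·cos44.5° − 3·4.206 = 52.3; c'Δl = 21.87; W sinα = 63.8
Σc'Δl = 73.1 kN/m; ΣN' = 229.3 kN/m; ΣW sinα = 171.5 kN/m
Resisting = 73.1 + 229.3·tan34.9° = 73.1 + 159.9 = 233.1 kN/m
FS = 233.1 / 171.5 = 1.359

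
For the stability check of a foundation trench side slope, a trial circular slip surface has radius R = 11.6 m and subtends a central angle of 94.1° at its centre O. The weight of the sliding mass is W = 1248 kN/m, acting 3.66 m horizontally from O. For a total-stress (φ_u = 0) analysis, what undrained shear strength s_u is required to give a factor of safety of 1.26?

FS = s_u·L_a·R / (W·d), so s_u = FS·W·d / (L_a·R).
Arc length L_a = R·θ = 11.6·(94.1°·π/180) = 11.6·1.6424 = 19.05 m
s_u = 1.26·1248·3.66 / (19.05·11.6) = 5755.3 / 221.00 = 26.04 kPa

s_u = 26.0 kPa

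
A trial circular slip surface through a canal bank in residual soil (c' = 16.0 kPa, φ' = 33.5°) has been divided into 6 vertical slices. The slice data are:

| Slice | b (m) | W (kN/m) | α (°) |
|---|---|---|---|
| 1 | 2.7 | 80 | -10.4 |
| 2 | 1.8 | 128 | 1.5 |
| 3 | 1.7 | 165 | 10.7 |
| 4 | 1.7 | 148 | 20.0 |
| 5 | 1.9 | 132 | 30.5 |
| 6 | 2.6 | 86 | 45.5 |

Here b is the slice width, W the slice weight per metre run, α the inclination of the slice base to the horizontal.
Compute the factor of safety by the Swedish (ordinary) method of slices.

Ordinary method of slices: FS = Σ[c'·Δl_i + (W_i cosα_i)·tanφ'] / Σ W_i sinα_i, with Δl_i = b_i / cosα_i.
Slice 1: Δl = 2.7/cos(-10.4°) = 2.745 m; N'_1 = 80·cos(-10.4°) = 78.7; c'Δl = 43.92; W sinα = -14.4
Slice 2: Δl = 1.8/cos1.5° = 1.801 m; N'_2 = 128·cos1.5° = 128.0; c'Δl = 28.81; W sinα = 3.4
Slice 3: Δl = 1.7/cos10.7° = 1.730 m; N'_3 = 165·cos10.7° = 162.1; c'Δl = 27.68; W sinα = 30.6
Slice 4: Δl = 1.7/cos20.0° = 1.809 m; N'_4 = 148·cos20.0° = 139.1; c'Δl = 28.95; W sinα = 50.6
Slice 5: Δl = 1.9/cos30.5° = 2.205 m; N'_5 = 132·cos30.5° = 113.7; c'Δl = 35.28; W sinα = 67.0
Slice 6: Δl = 2.6/cos45.5° = 3.709 m; N'_6 = 86·cos45.5° = 60.3; c'Δl = 59.35; W sinα = 61.3
Σc'Δl = 224.0 kN/m; ΣN' = 681.9 kN/m; ΣW sinα = 198.5 kN/m
Resisting = 224.0 + 681.9·tan33.5° = 224.0 + 451.3 = 675.3 kN/m
FS = 675.3 / 198.5 = 3.402

FS = 3.40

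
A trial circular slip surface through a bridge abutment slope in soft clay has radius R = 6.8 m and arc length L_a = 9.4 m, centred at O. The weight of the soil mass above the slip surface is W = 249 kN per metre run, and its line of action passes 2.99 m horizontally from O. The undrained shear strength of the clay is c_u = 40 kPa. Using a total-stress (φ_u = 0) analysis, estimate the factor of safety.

Taking moments about the centre O, the resisting moment is provided by the undrained shear strength acting along the arc:
M_R = c_u·L_a·R = 40·9.40·6.8 = 2556.8 kN·m/m
M_D = W·d = 249·2.99 = 744.5 kN·m/m
FS = M_R / M_D = 2556.8 / 744.5 = 3.434

FS = 3.43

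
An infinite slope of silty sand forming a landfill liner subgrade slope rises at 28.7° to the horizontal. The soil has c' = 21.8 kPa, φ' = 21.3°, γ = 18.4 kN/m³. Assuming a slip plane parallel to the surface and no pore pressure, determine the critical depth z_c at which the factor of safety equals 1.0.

Setting FS = 1.00 in FS = [c' + γz cos²β tanφ'] / [γz sinβ cosβ] and solving for z:
z = c' / [γ cosβ (FS·sinβ − cosβ·tanφ')]
  = 21.8 / [18.4·cos28.7°·(1.00·sin28.7° − cos28.7°·tan21.3°)]
  = 21.8 / [18.4·0.8771·(1.00·0.4802 − 0.8771·0.3899)]
  = 21.8 / 2.2311 = 9.771 m

z_c = 9.77 m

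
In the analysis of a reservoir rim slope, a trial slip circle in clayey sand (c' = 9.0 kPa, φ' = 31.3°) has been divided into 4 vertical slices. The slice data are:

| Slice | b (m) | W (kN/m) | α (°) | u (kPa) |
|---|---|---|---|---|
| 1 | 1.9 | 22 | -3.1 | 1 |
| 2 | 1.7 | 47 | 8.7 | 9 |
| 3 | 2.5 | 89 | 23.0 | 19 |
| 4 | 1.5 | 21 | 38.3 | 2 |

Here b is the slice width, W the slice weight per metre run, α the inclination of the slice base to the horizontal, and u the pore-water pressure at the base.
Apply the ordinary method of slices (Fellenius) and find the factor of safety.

FS = 2.45

Ordinary method of slices: FS = Σ[c'·Δl_i + (W_i cosα_i − u_i·Δl_i)·tanφ'] / Σ W_i sinα_i, with Δl_i = b_i / cosα_i.
Slice 1: Δl = 1.9/cos(-3.1°) = 1.903 m; N'_1 = 22·cos(-3.1°) − 1·1.903 = 20.1; c'Δl = 17.13; W sinα = -1.2
Slice 2: Δl = 1.7/cos8.7° = 1.720 m; N'_2 = 47·cos8.7° − 9·1.720 = 31.0; c'Δl = 15.48; W sinα = 7.1
Slice 3: Δl = 2.5/cos23.0° = 2.716 m; N'_3 = 89·cos23.0° − 19·2.716 = 30.3; c'Δl = 24.44; W sinα = 34.8
Slice 4: Δl = 1.5/cos38.3° = 1.911 m; N'_4 = 21·cos38.3° − 2·1.911 = 12.7; c'Δl = 17.20; W sinα = 13.0
Σc'Δl = 74.2 kN/m; ΣN' = 94.0 kN/m; ΣW sinα = 53.7 kN/m
Resisting = 74.2 + 94.0·tan31.3° = 74.2 + 57.2 = 131.4 kN/m
FS = 131.4 / 53.7 = 2.447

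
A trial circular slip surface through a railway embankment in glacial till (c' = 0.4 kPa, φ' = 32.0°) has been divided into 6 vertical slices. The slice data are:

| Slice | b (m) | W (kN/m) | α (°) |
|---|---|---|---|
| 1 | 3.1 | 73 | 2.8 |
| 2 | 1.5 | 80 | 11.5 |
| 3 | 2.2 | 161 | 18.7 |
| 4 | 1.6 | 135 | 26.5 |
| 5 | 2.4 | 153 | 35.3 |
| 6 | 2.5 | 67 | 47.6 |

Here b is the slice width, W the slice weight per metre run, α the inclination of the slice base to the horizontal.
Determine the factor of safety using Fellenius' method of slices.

Ordinary method of slices: FS = Σ[c'·Δl_i + (W_i cosα_i)·tanφ'] / Σ W_i sinα_i, with Δl_i = b_i / cosα_i.
Slice 1: Δl = 3.1/cos2.8° = 3.104 m; N'_1 = 73·cos2.8° = 72.9; c'Δl = 1.24; W sinα = 3.6
Slice 2: Δl = 1.5/cos11.5° = 1.531 m; N'_2 = 80·cos11.5° = 78.4; c'Δl = 0.61; W sinα = 15.9
Slice 3: Δl = 2.2/cos18.7° = 2.323 m; N'_3 = 161·cos18.7° = 152.5; c'Δl = 0.93; W sinα = 51.6
Slice 4: Δl = 1.6/cos26.5° = 1.788 m; N'_4 = 135·cos26.5° = 120.8; c'Δl = 0.72; W sinα = 60.2
Slice 5: Δl = 2.4/cos35.3° = 2.941 m; N'_5 = 153·cos35.3° = 124.9; c'Δl = 1.18; W sinα = 88.4
Slice 6: Δl = 2.5/cos47.6° = 3.708 m; N'_6 = 67·cos47.6° = 45.2; c'Δl = 1.48; W sinα = 49.5
Σc'Δl = 6.2 kN/m; ΣN' = 594.7 kN/m; ΣW sinα = 269.3 kN/m
Resisting = 6.2 + 594.7·tan32.0° = 6.2 + 371.6 = 377.7 kN/m
FS = 377.7 / 269.3 = 1.403

FS = 1.40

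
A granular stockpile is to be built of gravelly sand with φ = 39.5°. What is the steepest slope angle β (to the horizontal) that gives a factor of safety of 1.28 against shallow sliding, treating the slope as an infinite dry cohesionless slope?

For an infinite dry cohesionless slope FS = tanφ/tanβ, so tanβ = tanφ / FS.
tanβ = tan39.5° / 1.28 = 0.8243 / 1.28 = 0.6440
β = arctan(0.6440) = 32.78°

β = 32.8°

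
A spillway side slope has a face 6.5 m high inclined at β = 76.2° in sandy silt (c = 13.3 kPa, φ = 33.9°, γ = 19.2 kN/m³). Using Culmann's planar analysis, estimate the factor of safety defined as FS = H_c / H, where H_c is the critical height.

H_c = (4c/γ) · sinβ cosφ / [1 − cos(β − φ)]
    = (4·13.3/19.2) · sin76.2°·cos33.9° / [1 − cos42.3°]
    = 2.771 · 0.8061 / 0.2604 = 8.58 m
FS = H_c / H = 8.58 / 6.5 = 1.320

FS = 1.32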